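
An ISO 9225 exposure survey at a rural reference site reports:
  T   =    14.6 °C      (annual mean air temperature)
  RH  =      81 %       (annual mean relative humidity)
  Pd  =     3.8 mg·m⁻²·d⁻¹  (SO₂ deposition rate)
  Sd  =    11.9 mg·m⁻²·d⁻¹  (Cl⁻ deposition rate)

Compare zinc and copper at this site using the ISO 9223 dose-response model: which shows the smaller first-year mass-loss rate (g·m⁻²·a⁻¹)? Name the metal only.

zinc: T>10 °C ⇒ hinge -0.071·(14.6−10) = -0.3266
  Pd branch = 0.0129·Pd^0.44·e^(0.046·RH+f) = 0.6951 μm/a
  Cl⁻ term: 0.0175·11.9^0.57·exp(0.008·81+0.085·14.6) = 0.4748
  sum: 0.6951 + 0.4748 → r_corr = 1.17 μm/a
  mass loss = 1.17 μm/a × 7.14 g/cm³ = 8.353 g·m⁻²·a⁻¹
copper: T>10 °C ⇒ hinge -0.080·(14.6−10) = -0.3680
  Pd branch = 0.0053·Pd^0.26·e^(0.059·RH+f) = 0.6176 μm/a
  Sd branch = 0.01025·Sd^0.27·e^(0.036·RH+0.049·T) = 0.7555 μm/a
  r_corr = 0.6176 + 0.7555 = 1.373 μm/a
  mass loss = 1.373 μm/a × 8.96 g/cm³ = 12.3 g·m⁻²·a⁻¹
Ordering by g·m⁻²·a⁻¹: copper (12.3) > zinc (8.35)

zinc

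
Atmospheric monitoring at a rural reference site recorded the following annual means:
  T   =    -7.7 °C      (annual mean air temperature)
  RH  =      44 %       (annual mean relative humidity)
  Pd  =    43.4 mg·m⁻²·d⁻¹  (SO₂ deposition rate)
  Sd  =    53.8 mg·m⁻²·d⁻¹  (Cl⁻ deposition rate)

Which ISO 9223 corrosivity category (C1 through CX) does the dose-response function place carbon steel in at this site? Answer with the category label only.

C2

carbon steel: temperature factor f = +0.150·(-17.7) = -2.6550
  sulphur-dioxide contribution → 2.131 μm/a
  chloride contribution → 3.789 μm/a
  total first-year rate 5.92 μm/a
ISO 9223 Table 2 (carbon steel): 1.3 < 5.92 ≤ 25 μm/a ⇒ C2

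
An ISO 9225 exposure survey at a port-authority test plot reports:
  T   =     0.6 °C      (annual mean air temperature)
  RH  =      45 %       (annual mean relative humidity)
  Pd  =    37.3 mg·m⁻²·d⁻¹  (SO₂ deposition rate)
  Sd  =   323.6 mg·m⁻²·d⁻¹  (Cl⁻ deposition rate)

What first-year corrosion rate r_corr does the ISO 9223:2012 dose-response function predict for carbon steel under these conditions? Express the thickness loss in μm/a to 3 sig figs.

r_corr = 23.6 μm/a

carbon steel: T≤10 °C ⇒ hinge +0.150·(0.6−10) = -1.4100
  Pd branch = 1.77·Pd^0.52·e^(0.02·RH+f) = 6.979 μm/a
  Sd branch = 0.102·Sd^0.62·e^(0.033·RH+0.04·T) = 16.6 μm/a
  sum: 6.979 + 16.6 → r_corr = 23.58 μm/a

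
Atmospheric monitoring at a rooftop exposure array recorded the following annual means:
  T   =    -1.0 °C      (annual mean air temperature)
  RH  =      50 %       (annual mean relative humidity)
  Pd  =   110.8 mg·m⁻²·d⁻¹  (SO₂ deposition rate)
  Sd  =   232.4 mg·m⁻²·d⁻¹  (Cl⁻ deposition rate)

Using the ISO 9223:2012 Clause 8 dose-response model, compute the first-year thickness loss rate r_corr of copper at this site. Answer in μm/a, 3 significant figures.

r_corr = 0.343 μm/a

copper: temperature factor f = +0.126·(-11.0) = -1.3860
  SO₂ term: 0.0053·110.8^0.26·exp(0.059·50-1.3860) = 0.08612
  Cl⁻ term: 0.01025·232.4^0.27·exp(0.036·50+0.049·-1.0) = 0.2571
  r_corr = 0.08612 + 0.2571 = 0.3432 μm/a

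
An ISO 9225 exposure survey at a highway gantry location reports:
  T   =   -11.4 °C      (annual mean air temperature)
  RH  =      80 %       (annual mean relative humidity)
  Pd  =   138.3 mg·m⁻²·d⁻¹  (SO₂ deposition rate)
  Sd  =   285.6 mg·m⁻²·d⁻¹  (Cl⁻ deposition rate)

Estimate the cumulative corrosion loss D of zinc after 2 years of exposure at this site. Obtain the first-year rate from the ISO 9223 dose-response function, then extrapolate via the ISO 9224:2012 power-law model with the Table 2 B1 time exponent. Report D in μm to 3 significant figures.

zinc: temperature factor f = +0.038·(-21.4) = -0.8132
  sulphur-dioxide contribution → 1.984 μm/a
  chloride contribution → 0.3162 μm/a
  total first-year rate 2.3 μm/a
Power-law: D(2) = r_corr · 2^0.813
  D(2) = 2.3 × 2^0.813 = 2.3 × 1.757 = 4.041 μm

D(2) = 4.04 μm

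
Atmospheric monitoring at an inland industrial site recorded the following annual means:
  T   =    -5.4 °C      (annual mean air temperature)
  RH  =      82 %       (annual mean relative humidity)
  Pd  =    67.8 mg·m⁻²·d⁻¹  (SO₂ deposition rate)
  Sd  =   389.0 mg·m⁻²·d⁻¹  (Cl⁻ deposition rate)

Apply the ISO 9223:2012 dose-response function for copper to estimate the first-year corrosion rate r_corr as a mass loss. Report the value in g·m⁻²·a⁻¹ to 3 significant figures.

r_corr = 9.33 g·m⁻²·a⁻¹

copper: f(T) = +0.126·(T−10) [T≤10 °C] = -1.9404
  SO₂ term: 0.0053·67.8^0.26·exp(0.059·82-1.9404) = 0.2876
  Sd branch = 0.01025·Sd^0.27·e^(0.036·RH+0.049·T) = 0.7536 μm/a
  r_corr = 0.2876 + 0.7536 = 1.041 μm/a
Convert to mass loss: 1.041 μm/a × 8.96 g/cm³ = 9.329 g·m⁻²·a⁻¹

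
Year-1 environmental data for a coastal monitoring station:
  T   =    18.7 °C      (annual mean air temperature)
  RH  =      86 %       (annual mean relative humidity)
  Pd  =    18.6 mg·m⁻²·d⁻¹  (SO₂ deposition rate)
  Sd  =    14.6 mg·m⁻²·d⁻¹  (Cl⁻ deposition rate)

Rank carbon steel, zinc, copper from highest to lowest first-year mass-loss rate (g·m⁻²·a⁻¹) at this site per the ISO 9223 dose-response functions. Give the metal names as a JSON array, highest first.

carbon steel: T>10 °C ⇒ hinge -0.054·(18.7−10) = -0.4698
  SO₂ term: 1.77·18.6^0.52·exp(0.02·86-0.4698) = 28.25
  Sd branch = 0.102·Sd^0.62·e^(0.033·RH+0.04·T) = 19.4 μm/a
  r_corr = 28.25 + 19.4 = 47.66 μm/a
  mass loss = 47.66 μm/a × 7.85 g/cm³ = 374.1 g·m⁻²·a⁻¹
zinc: temperature factor f = -0.071·(8.7) = -0.6177
  Pd branch = 0.0129·Pd^0.44·e^(0.046·RH+f) = 1.315 μm/a
  Cl⁻ term: 0.0175·14.6^0.57·exp(0.008·86+0.085·18.7) = 0.7867
  r_corr = 1.315 + 0.7867 = 2.102 μm/a
  mass loss = 2.102 μm/a × 7.14 g/cm³ = 15.01 g·m⁻²·a⁻¹
copper: temperature factor f = -0.080·(8.7) = -0.6960
  SO₂ term: 0.0053·18.6^0.26·exp(0.059·86-0.6960) = 0.903
  Sd branch = 0.01025·Sd^0.27·e^(0.036·RH+0.049·T) = 1.168 μm/a
  sum: 0.903 + 1.168 → r_corr = 2.071 μm/a
  mass loss = 2.071 μm/a × 8.96 g/cm³ = 18.56 g·m⁻²·a⁻¹
Ordering by g·m⁻²·a⁻¹: carbon steel (374) > copper (18.6) > zinc (15)

["carbon steel", "copper", "zinc"]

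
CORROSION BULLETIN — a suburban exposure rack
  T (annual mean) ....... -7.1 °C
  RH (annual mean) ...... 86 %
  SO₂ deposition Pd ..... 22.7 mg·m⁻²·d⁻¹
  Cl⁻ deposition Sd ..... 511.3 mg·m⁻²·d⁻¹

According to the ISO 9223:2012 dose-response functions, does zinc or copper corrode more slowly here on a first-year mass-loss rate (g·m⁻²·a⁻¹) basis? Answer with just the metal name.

copper

zinc: temperature factor f = +0.038·(-17.1) = -0.6498
  Pd branch = 0.0129·Pd^0.44·e^(0.046·RH+f) = 1.39 μm/a
  Cl⁻ term: 0.0175·511.3^0.57·exp(0.008·86+0.085·-7.1) = 0.6663
  r_corr = 1.39 + 0.6663 = 2.057 μm/a
  mass loss = 2.057 μm/a × 7.14 g/cm³ = 14.68 g·m⁻²·a⁻¹
copper: f(T) = +0.126·(T−10) [T≤10 °C] = -2.1546
  Pd branch = 0.0053·Pd^0.26·e^(0.059·RH+f) = 0.2212 μm/a
  Cl⁻ term: 0.01025·511.3^0.27·exp(0.036·86+0.049·-7.1) = 0.8621
  r_corr = 0.2212 + 0.8621 = 1.083 μm/a
  mass loss = 1.083 μm/a × 8.96 g/cm³ = 9.706 g·m⁻²·a⁻¹
Ordering by g·m⁻²·a⁻¹: zinc (14.7) > copper (9.71)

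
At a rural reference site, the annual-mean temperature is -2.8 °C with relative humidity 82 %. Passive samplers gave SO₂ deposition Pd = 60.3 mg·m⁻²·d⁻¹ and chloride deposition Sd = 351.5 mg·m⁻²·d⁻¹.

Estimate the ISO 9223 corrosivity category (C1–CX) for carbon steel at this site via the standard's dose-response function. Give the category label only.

C4

carbon steel: T≤10 °C ⇒ hinge +0.150·(-2.8−10) = -1.9200
  Pd branch = 1.77·Pd^0.52·e^(0.02·RH+f) = 11.28 μm/a
  Sd branch = 0.102·Sd^0.62·e^(0.033·RH+0.04·T) = 51.72 μm/a
  r_corr = 11.28 + 51.72 = 62.99 μm/a
ISO 9223 Table 2 (carbon steel): 50 < 63 ≤ 80 μm/a ⇒ C4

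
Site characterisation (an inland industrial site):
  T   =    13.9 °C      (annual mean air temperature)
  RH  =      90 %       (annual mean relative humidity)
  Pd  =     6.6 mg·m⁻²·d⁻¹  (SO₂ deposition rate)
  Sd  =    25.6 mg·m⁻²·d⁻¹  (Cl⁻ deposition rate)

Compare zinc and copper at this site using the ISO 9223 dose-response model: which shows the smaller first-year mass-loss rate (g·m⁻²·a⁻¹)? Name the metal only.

zinc

zinc: temperature factor f = -0.071·(3.9) = -0.2769
  sulphur-dioxide contribution → 1.409 μm/a
  chloride contribution → 0.744 μm/a
  ⇒ r_corr(zinc) = 2.153 μm/a
  mass loss = 2.153 μm/a × 7.14 g/cm³ = 15.37 g·m⁻²·a⁻¹
copper: T>10 °C ⇒ hinge -0.080·(13.9−10) = -0.3120
  sulphur-dioxide contribution → 1.282 μm/a
  chloride contribution → 1.241 μm/a
  ⇒ r_corr(copper) = 2.523 μm/a
  mass loss = 2.523 μm/a × 8.96 g/cm³ = 22.61 g·m⁻²·a⁻¹
Ordering by g·m⁻²·a⁻¹: copper (22.6) > zinc (15.4)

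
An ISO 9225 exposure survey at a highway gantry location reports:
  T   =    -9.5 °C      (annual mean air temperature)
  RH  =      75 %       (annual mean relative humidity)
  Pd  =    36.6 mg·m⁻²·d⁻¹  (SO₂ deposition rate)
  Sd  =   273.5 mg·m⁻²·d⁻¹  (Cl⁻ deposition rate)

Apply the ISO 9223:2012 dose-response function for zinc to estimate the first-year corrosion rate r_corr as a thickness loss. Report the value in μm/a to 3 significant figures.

zinc: temperature factor f = +0.038·(-19.5) = -0.7410
  sulphur-dioxide contribution → 0.9441 μm/a
  chloride contribution → 0.3483 μm/a
  ⇒ r_corr(zinc) = 1.292 μm/a

r_corr = 1.29 μm/a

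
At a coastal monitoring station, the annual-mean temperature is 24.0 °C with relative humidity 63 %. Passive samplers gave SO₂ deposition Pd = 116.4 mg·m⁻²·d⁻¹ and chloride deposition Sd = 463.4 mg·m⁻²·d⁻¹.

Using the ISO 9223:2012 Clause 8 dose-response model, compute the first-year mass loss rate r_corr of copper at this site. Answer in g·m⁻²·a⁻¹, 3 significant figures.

r_corr = 17.3 g·m⁻²·a⁻¹

copper: temperature factor f = -0.080·(14.0) = -1.1200
  Pd branch = 0.0053·Pd^0.26·e^(0.059·RH+f) = 0.2451 μm/a
  Cl⁻ term: 0.01025·463.4^0.27·exp(0.036·63+0.049·24.0) = 1.684
  sum: 0.2451 + 1.684 → r_corr = 1.929 μm/a
Convert to mass loss: 1.929 μm/a × 8.96 g/cm³ = 17.28 g·m⁻²·a⁻¹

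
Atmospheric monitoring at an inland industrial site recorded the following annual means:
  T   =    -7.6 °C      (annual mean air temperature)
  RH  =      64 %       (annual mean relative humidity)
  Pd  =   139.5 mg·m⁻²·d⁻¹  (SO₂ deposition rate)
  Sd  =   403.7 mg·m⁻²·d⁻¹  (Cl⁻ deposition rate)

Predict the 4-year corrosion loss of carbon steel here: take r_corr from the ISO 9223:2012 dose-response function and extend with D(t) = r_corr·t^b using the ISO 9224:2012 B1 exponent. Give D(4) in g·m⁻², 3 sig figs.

carbon steel: f(T) = +0.150·(T−10) [T≤10 °C] = -2.6400
  sulphur-dioxide contribution → 5.923 μm/a
  chloride contribution → 25.68 μm/a
  total first-year rate 31.6 μm/a
Power-law: D(4) = r_corr · 4^0.523
  D(4) = 31.6 × 4^0.523 = 31.6 × 2.065 = 65.25 μm
  Mass loss = 65.25 μm × 7.85 g/cm³ = 512.2 g·m⁻²

D(4) = 512 g·m⁻²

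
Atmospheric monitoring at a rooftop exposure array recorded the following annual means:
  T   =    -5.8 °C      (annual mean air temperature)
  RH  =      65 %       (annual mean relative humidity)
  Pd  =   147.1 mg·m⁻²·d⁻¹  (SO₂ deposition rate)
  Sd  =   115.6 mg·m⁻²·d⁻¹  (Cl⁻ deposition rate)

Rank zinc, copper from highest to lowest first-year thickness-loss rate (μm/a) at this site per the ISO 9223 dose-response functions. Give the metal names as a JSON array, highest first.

zinc: T≤10 °C ⇒ hinge +0.038·(-5.8−10) = -0.6004
  Pd branch = 0.0129·Pd^0.44·e^(0.046·RH+f) = 1.265 μm/a
  Cl⁻ term: 0.0175·115.6^0.57·exp(0.008·65+0.085·-5.8) = 0.2696
  sum: 1.265 + 0.2696 → r_corr = 1.535 μm/a
copper: f(T) = +0.126·(T−10) [T≤10 °C] = -1.9908
  SO₂ term: 0.0053·147.1^0.26·exp(0.059·65-1.9908) = 0.1227
  Cl⁻ term: 0.01025·115.6^0.27·exp(0.036·65+0.049·-5.8) = 0.2888
  sum: 0.1227 + 0.2888 → r_corr = 0.4114 μm/a
Ordering by μm/a: zinc (1.53) > copper (0.411)

["zinc", "copper"]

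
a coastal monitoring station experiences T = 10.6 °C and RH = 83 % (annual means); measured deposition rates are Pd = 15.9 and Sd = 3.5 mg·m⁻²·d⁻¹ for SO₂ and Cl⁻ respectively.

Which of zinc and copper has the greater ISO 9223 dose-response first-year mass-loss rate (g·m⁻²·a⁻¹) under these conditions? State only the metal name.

copper

zinc: temperature factor f = -0.071·(0.6) = -0.0426
  sulphur-dioxide contribution → 1.9 μm/a
  chloride contribution → 0.1709 μm/a
  total first-year rate 2.071 μm/a
  mass loss = 2.071 μm/a × 7.14 g/cm³ = 14.79 g·m⁻²·a⁻¹
copper: f(T) = -0.080·(T−10) [T>10 °C] = -0.0480
  sulphur-dioxide contribution → 1.388 μm/a
  chloride contribution → 0.4796 μm/a
  ⇒ r_corr(copper) = 1.868 μm/a
  mass loss = 1.868 μm/a × 8.96 g/cm³ = 16.74 g·m⁻²·a⁻¹
Ordering by g·m⁻²·a⁻¹: copper (16.7) > zinc (14.8)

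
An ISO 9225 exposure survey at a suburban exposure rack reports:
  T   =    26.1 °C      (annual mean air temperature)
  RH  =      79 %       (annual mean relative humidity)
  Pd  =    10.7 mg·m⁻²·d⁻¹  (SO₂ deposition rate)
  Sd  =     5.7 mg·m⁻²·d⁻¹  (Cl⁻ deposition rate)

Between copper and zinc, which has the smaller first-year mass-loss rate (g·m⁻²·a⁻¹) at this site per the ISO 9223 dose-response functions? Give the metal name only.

zinc

copper: temperature factor f = -0.080·(16.1) = -1.2880
  sulphur-dioxide contribution → 0.2863 μm/a
  chloride contribution → 1.012 μm/a
  ⇒ r_corr(copper) = 1.299 μm/a
  mass loss = 1.299 μm/a × 8.96 g/cm³ = 11.64 g·m⁻²·a⁻¹
zinc: temperature factor f = -0.071·(16.1) = -1.1431
  sulphur-dioxide contribution → 0.4419 μm/a
  chloride contribution → 0.8163 μm/a
  total first-year rate 1.258 μm/a
  mass loss = 1.258 μm/a × 7.14 g/cm³ = 8.983 g·m⁻²·a⁻¹
Ordering by g·m⁻²·a⁻¹: copper (11.6) > zinc (8.98)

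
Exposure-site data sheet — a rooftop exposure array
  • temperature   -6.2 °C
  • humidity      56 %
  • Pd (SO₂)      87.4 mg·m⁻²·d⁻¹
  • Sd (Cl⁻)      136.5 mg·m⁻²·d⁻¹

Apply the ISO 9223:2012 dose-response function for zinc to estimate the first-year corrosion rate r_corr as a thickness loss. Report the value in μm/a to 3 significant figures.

zinc: temperature factor f = +0.038·(-16.2) = -0.6156
  Pd branch = 0.0129·Pd^0.44·e^(0.046·RH+f) = 0.655 μm/a
  Cl⁻ term: 0.0175·136.5^0.57·exp(0.008·56+0.085·-6.2) = 0.2665
  sum: 0.655 + 0.2665 → r_corr = 0.9215 μm/a

r_corr = 0.922 μm/a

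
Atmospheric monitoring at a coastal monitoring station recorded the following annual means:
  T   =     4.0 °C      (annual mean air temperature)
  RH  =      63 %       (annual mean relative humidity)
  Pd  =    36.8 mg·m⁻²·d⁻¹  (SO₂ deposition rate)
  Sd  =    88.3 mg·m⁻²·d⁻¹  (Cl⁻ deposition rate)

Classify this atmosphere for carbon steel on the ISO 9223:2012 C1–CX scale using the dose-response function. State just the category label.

C3

carbon steel: f(T) = +0.150·(T−10) [T≤10 °C] = -0.9000
  Pd branch = 1.77·Pd^0.52·e^(0.02·RH+f) = 16.54 μm/a
  Cl⁻ term: 0.102·88.3^0.62·exp(0.033·63+0.04·4.0) = 15.4
  sum: 16.54 + 15.4 → r_corr = 31.94 μm/a
ISO 9223 Table 2 (carbon steel): 25 < 31.9 ≤ 50 μm/a ⇒ C3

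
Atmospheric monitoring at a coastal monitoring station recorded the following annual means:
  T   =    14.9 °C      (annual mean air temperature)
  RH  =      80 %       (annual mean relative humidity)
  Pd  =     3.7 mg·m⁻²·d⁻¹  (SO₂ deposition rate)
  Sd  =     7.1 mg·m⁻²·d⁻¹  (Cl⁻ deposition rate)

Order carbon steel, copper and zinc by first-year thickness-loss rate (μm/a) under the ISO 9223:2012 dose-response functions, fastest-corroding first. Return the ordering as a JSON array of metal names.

["carbon steel", "copper", "zinc"]

carbon steel: T>10 °C ⇒ hinge -0.054·(14.9−10) = -0.2646
  Pd branch = 1.77·Pd^0.52·e^(0.02·RH+f) = 13.29 μm/a
  Sd branch = 0.102·Sd^0.62·e^(0.033·RH+0.04·T) = 8.745 μm/a
  sum: 13.29 + 8.745 → r_corr = 22.03 μm/a
copper: f(T) = -0.080·(T−10) [T>10 °C] = -0.3920
  SO₂ term: 0.0053·3.7^0.26·exp(0.059·80-0.3920) = 0.5645
  Sd branch = 0.01025·Sd^0.27·e^(0.036·RH+0.049·T) = 0.6433 μm/a
  r_corr = 0.5645 + 0.6433 = 1.208 μm/a
zinc: f(T) = -0.071·(T−10) [T>10 °C] = -0.3479
  SO₂ term: 0.0129·3.7^0.44·exp(0.046·80-0.3479) = 0.6423
  Sd branch = 0.0175·Sd^0.57·e^(0.008·RH+0.085·T) = 0.3599 μm/a
  r_corr = 0.6423 + 0.3599 = 1.002 μm/a
Ordering by μm/a: carbon steel (22) > copper (1.21) > zinc (1)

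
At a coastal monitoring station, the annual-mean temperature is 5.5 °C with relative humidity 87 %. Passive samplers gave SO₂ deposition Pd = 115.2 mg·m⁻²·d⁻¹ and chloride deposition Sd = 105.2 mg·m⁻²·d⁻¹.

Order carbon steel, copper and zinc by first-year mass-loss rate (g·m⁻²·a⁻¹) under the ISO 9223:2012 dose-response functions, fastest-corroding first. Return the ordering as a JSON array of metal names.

["carbon steel", "zinc", "copper"]

carbon steel: f(T) = +0.150·(T−10) [T≤10 °C] = -0.6750
  SO₂ term: 1.77·115.2^0.52·exp(0.02·87-0.6750) = 60.6
  Cl⁻ term: 0.102·105.2^0.62·exp(0.033·87+0.04·5.5) = 40.24
  sum: 60.6 + 40.24 → r_corr = 100.8 μm/a
  mass loss = 100.8 μm/a × 7.85 g/cm³ = 791.6 g·m⁻²·a⁻¹
copper: f(T) = +0.126·(T−10) [T≤10 °C] = -0.5670
  Pd branch = 0.0053·Pd^0.26·e^(0.059·RH+f) = 1.751 μm/a
  Cl⁻ term: 0.01025·105.2^0.27·exp(0.036·87+0.049·5.5) = 1.081
  sum: 1.751 + 1.081 → r_corr = 2.832 μm/a
  mass loss = 2.832 μm/a × 8.96 g/cm³ = 25.38 g·m⁻²·a⁻¹
zinc: f(T) = +0.038·(T−10) [T≤10 °C] = -0.1710
  SO₂ term: 0.0129·115.2^0.44·exp(0.046·87-0.1710) = 4.802
  Cl⁻ term: 0.0175·105.2^0.57·exp(0.008·87+0.085·5.5) = 0.796
  r_corr = 4.802 + 0.796 = 5.598 μm/a
  mass loss = 5.598 μm/a × 7.14 g/cm³ = 39.97 g·m⁻²·a⁻¹
Ordering by g·m⁻²·a⁻¹: carbon steel (792) > zinc (40) > copper (25.4)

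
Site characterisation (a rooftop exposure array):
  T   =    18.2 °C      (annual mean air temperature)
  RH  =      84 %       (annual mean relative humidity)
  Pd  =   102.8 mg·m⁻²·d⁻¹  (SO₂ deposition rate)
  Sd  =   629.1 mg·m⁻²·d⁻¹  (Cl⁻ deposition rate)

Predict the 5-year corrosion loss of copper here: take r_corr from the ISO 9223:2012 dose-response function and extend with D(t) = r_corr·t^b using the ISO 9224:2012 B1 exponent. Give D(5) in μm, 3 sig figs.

D(5) = 12.4 μm

copper: temperature factor f = -0.080·(8.2) = -0.6560
  SO₂ term: 0.0053·102.8^0.26·exp(0.059·84-0.6560) = 1.303
  Sd branch = 0.01025·Sd^0.27·e^(0.036·RH+0.049·T) = 2.931 μm/a
  sum: 1.303 + 2.931 → r_corr = 4.234 μm/a
Long-term exponent b (ISO 9224 Table 2, B1) = 0.667
  D(5) = 4.234 × 5^0.667 = 4.234 × 2.926 = 12.39 μm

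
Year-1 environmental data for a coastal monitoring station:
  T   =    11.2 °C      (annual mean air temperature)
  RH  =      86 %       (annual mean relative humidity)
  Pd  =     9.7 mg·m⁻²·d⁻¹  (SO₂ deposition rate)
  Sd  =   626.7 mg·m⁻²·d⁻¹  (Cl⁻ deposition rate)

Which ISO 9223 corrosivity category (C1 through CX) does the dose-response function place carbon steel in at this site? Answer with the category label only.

C5

carbon steel: T>10 °C ⇒ hinge -0.054·(11.2−10) = -0.0648
  Pd branch = 1.77·Pd^0.52·e^(0.02·RH+f) = 30.2 μm/a
  Cl⁻ term: 0.102·626.7^0.62·exp(0.033·86+0.04·11.2) = 147.9
  sum: 30.2 + 147.9 → r_corr = 178.1 μm/a
Category bounds: 80…200 μm/a bracket r_corr ⇒ C5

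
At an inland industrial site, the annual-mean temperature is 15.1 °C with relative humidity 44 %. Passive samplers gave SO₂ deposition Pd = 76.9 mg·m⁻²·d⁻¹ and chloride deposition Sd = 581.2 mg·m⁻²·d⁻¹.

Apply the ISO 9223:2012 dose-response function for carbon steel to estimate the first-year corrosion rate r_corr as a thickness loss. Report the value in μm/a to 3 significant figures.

r_corr = 72.2 μm/a

carbon steel: T>10 °C ⇒ hinge -0.054·(15.1−10) = -0.2754
  SO₂ term: 1.77·76.9^0.52·exp(0.02·44-0.2754) = 30.99
  Sd branch = 0.102·Sd^0.62·e^(0.033·RH+0.04·T) = 41.25 μm/a
  sum: 30.99 + 41.25 → r_corr = 72.24 μm/a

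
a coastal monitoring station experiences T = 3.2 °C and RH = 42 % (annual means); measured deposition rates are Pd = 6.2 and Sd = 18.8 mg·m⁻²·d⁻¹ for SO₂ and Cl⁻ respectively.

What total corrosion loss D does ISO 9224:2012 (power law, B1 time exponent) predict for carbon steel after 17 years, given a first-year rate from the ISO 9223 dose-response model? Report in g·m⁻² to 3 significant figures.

D(17) = 231 g·m⁻²

carbon steel: T≤10 °C ⇒ hinge +0.150·(3.2−10) = -1.0200
  Pd branch = 1.77·Pd^0.52·e^(0.02·RH+f) = 3.818 μm/a
  Cl⁻ term: 0.102·18.8^0.62·exp(0.033·42+0.04·3.2) = 2.858
  r_corr = 3.818 + 2.858 = 6.676 μm/a
ISO 9224: D(t) = r_corr · t^b with b = 0.523 (carbon steel, B1)
  D(17) = 6.676 × 17^0.523 = 6.676 × 4.401 = 29.38 μm
  Mass loss = 29.38 μm × 7.85 g/cm³ = 230.6 g·m⁻²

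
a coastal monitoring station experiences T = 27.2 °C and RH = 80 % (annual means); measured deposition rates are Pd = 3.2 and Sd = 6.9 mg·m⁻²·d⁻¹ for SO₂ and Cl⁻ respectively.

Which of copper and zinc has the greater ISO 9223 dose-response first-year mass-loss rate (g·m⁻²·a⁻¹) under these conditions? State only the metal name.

copper

copper: temperature factor f = -0.080·(17.2) = -1.3760
  sulphur-dioxide contribution → 0.2032 μm/a
  chloride contribution → 1.166 μm/a
  total first-year rate 1.369 μm/a
  mass loss = 1.369 μm/a × 8.96 g/cm³ = 12.27 g·m⁻²·a⁻¹
zinc: f(T) = -0.071·(T−10) [T>10 °C] = -1.2212
  sulphur-dioxide contribution → 0.2516 μm/a
  chloride contribution → 1.007 μm/a
  ⇒ r_corr(zinc) = 1.259 μm/a
  mass loss = 1.259 μm/a × 7.14 g/cm³ = 8.989 g·m⁻²·a⁻¹
Ordering by g·m⁻²·a⁻¹: copper (12.3) > zinc (8.99)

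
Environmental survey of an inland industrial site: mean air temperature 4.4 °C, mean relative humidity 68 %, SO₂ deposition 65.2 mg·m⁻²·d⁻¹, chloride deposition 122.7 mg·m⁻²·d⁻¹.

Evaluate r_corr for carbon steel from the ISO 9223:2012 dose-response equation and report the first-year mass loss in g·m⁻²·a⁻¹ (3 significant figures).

carbon steel: f(T) = +0.150·(T−10) [T≤10 °C] = -0.8400
  SO₂ term: 1.77·65.2^0.52·exp(0.02·68-0.8400) = 26.13
  Cl⁻ term: 0.102·122.7^0.62·exp(0.033·68+0.04·4.4) = 22.63
  sum: 26.13 + 22.63 → r_corr = 48.76 μm/a
Convert to mass loss: 48.76 μm/a × 7.85 g/cm³ = 382.8 g·m⁻²·a⁻¹

r_corr = 383 g·m⁻²·a⁻¹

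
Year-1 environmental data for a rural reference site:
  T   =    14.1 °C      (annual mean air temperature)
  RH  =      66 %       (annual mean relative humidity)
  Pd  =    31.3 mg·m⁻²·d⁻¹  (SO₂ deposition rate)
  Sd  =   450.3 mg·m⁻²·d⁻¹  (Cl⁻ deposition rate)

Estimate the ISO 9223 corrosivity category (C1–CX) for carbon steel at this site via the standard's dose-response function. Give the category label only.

carbon steel: temperature factor f = -0.054·(4.1) = -0.2214
  Pd branch = 1.77·Pd^0.52·e^(0.02·RH+f) = 31.83 μm/a
  Sd branch = 0.102·Sd^0.62·e^(0.033·RH+0.04·T) = 69.92 μm/a
  r_corr = 31.83 + 69.92 = 101.7 μm/a
Category bounds: 80…200 μm/a bracket r_corr ⇒ C5

C5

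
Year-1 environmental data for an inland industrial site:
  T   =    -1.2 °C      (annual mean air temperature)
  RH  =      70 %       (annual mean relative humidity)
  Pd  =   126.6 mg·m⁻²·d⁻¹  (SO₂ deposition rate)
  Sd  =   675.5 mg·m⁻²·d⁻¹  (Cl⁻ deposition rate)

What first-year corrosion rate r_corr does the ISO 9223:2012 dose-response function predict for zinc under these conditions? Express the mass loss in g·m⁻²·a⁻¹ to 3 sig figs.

r_corr = 20.8 g·m⁻²·a⁻¹

zinc: f(T) = +0.038·(T−10) [T≤10 °C] = -0.4256
  SO₂ term: 0.0129·126.6^0.44·exp(0.046·70-0.4256) = 1.775
  Sd branch = 0.0175·Sd^0.57·e^(0.008·RH+0.085·T) = 1.135 μm/a
  r_corr = 1.775 + 1.135 = 2.91 μm/a
Convert to mass loss: 2.91 μm/a × 7.14 g/cm³ = 20.78 g·m⁻²·a⁻¹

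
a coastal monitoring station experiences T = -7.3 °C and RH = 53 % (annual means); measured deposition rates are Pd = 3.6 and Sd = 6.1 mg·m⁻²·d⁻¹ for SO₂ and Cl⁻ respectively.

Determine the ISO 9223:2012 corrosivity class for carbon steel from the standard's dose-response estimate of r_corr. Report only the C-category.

C2

carbon steel: f(T) = +0.150·(T−10) [T≤10 °C] = -2.5950
  Pd branch = 1.77·Pd^0.52·e^(0.02·RH+f) = 0.7423 μm/a
  Sd branch = 0.102·Sd^0.62·e^(0.033·RH+0.04·T) = 1.344 μm/a
  sum: 0.7423 + 1.344 → r_corr = 2.086 μm/a
2.09 μm/a falls in (1.3, 25] for carbon steel → category C2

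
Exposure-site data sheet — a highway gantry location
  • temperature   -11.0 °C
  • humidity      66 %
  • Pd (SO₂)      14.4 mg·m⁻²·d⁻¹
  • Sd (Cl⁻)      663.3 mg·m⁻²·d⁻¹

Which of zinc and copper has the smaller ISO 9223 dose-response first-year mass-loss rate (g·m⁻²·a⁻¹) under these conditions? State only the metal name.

zinc: f(T) = +0.038·(T−10) [T≤10 °C] = -0.7980
  Pd branch = 0.0129·Pd^0.44·e^(0.046·RH+f) = 0.391 μm/a
  Cl⁻ term: 0.0175·663.3^0.57·exp(0.008·66+0.085·-11.0) = 0.4728
  sum: 0.391 + 0.4728 → r_corr = 0.8638 μm/a
  mass loss = 0.8638 μm/a × 7.14 g/cm³ = 6.168 g·m⁻²·a⁻¹
copper: T≤10 °C ⇒ hinge +0.126·(-11.0−10) = -2.6460
  Pd branch = 0.0053·Pd^0.26·e^(0.059·RH+f) = 0.03694 μm/a
  Cl⁻ term: 0.01025·663.3^0.27·exp(0.036·66+0.049·-11.0) = 0.3719
  sum: 0.03694 + 0.3719 → r_corr = 0.4088 μm/a
  mass loss = 0.4088 μm/a × 8.96 g/cm³ = 3.663 g·m⁻²·a⁻¹
Ordering by g·m⁻²·a⁻¹: zinc (6.17) > copper (3.66)

copper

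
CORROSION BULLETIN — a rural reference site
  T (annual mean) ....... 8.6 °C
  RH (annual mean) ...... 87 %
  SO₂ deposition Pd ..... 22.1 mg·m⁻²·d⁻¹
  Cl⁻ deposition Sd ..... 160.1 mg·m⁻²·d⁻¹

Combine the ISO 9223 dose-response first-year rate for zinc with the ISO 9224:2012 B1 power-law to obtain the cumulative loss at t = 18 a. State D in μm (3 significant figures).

D(18) = 41.2 μm

zinc: f(T) = +0.038·(T−10) [T≤10 °C] = -0.0532
  SO₂ term: 0.0129·22.1^0.44·exp(0.046·87-0.0532) = 2.613
  Cl⁻ term: 0.0175·160.1^0.57·exp(0.008·87+0.085·8.6) = 1.316
  sum: 2.613 + 1.316 → r_corr = 3.929 μm/a
ISO 9224: D(t) = r_corr · t^b with b = 0.813 (zinc, B1)
  D(18) = 3.929 × 18^0.813 = 3.929 × 10.48 = 41.19 μm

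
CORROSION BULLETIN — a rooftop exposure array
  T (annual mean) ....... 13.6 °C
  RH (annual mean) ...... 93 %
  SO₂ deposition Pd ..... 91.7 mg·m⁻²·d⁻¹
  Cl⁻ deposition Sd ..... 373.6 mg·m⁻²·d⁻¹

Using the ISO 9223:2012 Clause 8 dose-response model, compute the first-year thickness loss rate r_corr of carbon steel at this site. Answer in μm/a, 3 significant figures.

r_corr = 247 μm/a

carbon steel: f(T) = -0.054·(T−10) [T>10 °C] = -0.1944
  Pd branch = 1.77·Pd^0.52·e^(0.02·RH+f) = 98.12 μm/a
  Sd branch = 0.102·Sd^0.62·e^(0.033·RH+0.04·T) = 148.8 μm/a
  r_corr = 98.12 + 148.8 = 246.9 μm/a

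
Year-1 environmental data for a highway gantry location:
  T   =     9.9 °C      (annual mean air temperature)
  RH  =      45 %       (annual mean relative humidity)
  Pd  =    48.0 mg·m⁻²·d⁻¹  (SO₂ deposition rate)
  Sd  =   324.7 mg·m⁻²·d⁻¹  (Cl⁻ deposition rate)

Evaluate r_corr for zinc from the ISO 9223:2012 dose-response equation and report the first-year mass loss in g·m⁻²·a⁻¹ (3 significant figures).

zinc: temperature factor f = +0.038·(-0.1) = -0.0038
  sulphur-dioxide contribution → 0.5593 μm/a
  chloride contribution → 1.572 μm/a
  ⇒ r_corr(zinc) = 2.131 μm/a
Convert to mass loss: 2.131 μm/a × 7.14 g/cm³ = 15.22 g·m⁻²·a⁻¹

r_corr = 15.2 g·m⁻²·a⁻¹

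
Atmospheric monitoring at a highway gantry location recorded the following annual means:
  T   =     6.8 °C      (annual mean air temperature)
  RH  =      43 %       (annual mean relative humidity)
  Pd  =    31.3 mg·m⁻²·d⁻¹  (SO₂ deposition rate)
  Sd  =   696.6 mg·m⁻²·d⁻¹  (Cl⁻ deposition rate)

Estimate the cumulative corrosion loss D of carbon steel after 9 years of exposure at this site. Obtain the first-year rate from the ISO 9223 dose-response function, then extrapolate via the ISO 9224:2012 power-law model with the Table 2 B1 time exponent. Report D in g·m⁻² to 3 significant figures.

D(9) = 1.18e+03 g·m⁻²

carbon steel: f(T) = +0.150·(T−10) [T≤10 °C] = -0.4800
  Pd branch = 1.77·Pd^0.52·e^(0.02·RH+f) = 15.51 μm/a
  Cl⁻ term: 0.102·696.6^0.62·exp(0.033·43+0.04·6.8) = 32.04
  r_corr = 15.51 + 32.04 = 47.55 μm/a
ISO 9224: D(t) = r_corr · t^b with b = 0.523 (carbon steel, B1)
  D(9) = 47.55 × 9^0.523 = 47.55 × 3.156 = 150 μm
  Mass loss = 150 μm × 7.85 g/cm³ = 1178 g·m⁻²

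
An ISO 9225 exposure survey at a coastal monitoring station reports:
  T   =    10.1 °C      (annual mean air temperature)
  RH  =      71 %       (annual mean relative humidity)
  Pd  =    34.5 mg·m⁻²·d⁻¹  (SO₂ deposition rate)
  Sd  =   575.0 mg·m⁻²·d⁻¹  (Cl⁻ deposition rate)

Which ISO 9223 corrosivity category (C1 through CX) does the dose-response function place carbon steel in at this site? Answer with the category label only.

C5

carbon steel: T>10 °C ⇒ hinge -0.054·(10.1−10) = -0.0054
  Pd branch = 1.77·Pd^0.52·e^(0.02·RH+f) = 45.92 μm/a
  Cl⁻ term: 0.102·575.0^0.62·exp(0.033·71+0.04·10.1) = 81.77
  sum: 45.92 + 81.77 → r_corr = 127.7 μm/a
128 μm/a falls in (80, 200] for carbon steel → category C5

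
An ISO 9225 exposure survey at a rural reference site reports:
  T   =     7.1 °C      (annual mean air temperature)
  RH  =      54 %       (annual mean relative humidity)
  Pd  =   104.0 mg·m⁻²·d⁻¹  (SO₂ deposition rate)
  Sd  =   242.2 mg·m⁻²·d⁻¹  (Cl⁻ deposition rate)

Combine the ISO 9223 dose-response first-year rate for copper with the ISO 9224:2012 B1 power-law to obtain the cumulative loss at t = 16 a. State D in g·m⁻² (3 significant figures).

copper: f(T) = +0.126·(T−10) [T≤10 °C] = -0.3654
  Pd branch = 0.0053·Pd^0.26·e^(0.059·RH+f) = 0.2976 μm/a
  Sd branch = 0.01025·Sd^0.27·e^(0.036·RH+0.049·T) = 0.4465 μm/a
  r_corr = 0.2976 + 0.4465 = 0.7441 μm/a
Long-term exponent b (ISO 9224 Table 2, B1) = 0.667
  D(16) = 0.7441 × 16^0.667 = 0.7441 × 6.355 = 4.729 μm
  Mass loss = 4.729 μm × 8.96 g/cm³ = 42.37 g·m⁻²

D(16) = 42.4 g·m⁻²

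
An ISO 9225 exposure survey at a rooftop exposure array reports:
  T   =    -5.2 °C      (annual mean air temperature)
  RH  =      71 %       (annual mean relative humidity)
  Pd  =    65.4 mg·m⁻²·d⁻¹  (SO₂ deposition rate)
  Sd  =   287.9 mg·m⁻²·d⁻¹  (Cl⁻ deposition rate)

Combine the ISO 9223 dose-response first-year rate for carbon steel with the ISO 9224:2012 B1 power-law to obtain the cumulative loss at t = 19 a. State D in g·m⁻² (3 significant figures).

D(19) = 1.30e+03 g·m⁻²

carbon steel: f(T) = +0.150·(T−10) [T≤10 °C] = -2.2800
  SO₂ term: 1.77·65.4^0.52·exp(0.02·71-2.2800) = 6.585
  Sd branch = 0.102·Sd^0.62·e^(0.033·RH+0.04·T) = 28.88 μm/a
  sum: 6.585 + 28.88 → r_corr = 35.46 μm/a
Power-law: D(19) = r_corr · 19^0.523
  D(19) = 35.46 × 19^0.523 = 35.46 × 4.664 = 165.4 μm
  Mass loss = 165.4 μm × 7.85 g/cm³ = 1298 g·m⁻²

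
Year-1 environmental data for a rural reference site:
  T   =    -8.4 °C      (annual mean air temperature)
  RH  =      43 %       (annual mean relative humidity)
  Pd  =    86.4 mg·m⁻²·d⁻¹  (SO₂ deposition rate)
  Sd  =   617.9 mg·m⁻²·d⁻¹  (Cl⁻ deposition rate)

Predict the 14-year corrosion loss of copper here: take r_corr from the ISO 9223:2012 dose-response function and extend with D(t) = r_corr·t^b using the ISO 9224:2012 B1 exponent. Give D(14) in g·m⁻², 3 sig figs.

copper: T≤10 °C ⇒ hinge +0.126·(-8.4−10) = -2.3184
  Pd branch = 0.0053·Pd^0.26·e^(0.059·RH+f) = 0.02102 μm/a
  Sd branch = 0.01025·Sd^0.27·e^(0.036·RH+0.049·T) = 0.1811 μm/a
  r_corr = 0.02102 + 0.1811 = 0.2021 μm/a
Power-law: D(14) = r_corr · 14^0.667
  D(14) = 0.2021 × 14^0.667 = 0.2021 × 5.814 = 1.175 μm
  Mass loss = 1.175 μm × 8.96 g/cm³ = 10.53 g·m⁻²

D(14) = 10.5 g·m⁻²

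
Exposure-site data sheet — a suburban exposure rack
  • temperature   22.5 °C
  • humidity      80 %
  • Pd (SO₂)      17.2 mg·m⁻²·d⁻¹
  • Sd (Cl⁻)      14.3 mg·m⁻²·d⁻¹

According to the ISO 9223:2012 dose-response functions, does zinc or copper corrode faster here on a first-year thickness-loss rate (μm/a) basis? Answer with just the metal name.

zinc: T>10 °C ⇒ hinge -0.071·(22.5−10) = -0.8875
  Pd branch = 0.0129·Pd^0.44·e^(0.046·RH+f) = 0.7362 μm/a
  Sd branch = 0.0175·Sd^0.57·e^(0.008·RH+0.085·T) = 1.024 μm/a
  r_corr = 0.7362 + 1.024 = 1.76 μm/a
copper: T>10 °C ⇒ hinge -0.080·(22.5−10) = -1.0000
  SO₂ term: 0.0053·17.2^0.26·exp(0.059·80-1.0000) = 0.4582
  Sd branch = 0.01025·Sd^0.27·e^(0.036·RH+0.049·T) = 1.128 μm/a
  r_corr = 0.4582 + 1.128 = 1.586 μm/a
Ordering by μm/a: zinc (1.76) > copper (1.59)

zinc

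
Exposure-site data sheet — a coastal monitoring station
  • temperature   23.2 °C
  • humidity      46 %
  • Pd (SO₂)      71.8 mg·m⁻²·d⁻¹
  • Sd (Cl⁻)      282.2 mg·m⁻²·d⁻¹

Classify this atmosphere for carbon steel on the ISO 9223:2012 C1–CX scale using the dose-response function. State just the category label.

carbon steel: T>10 °C ⇒ hinge -0.054·(23.2−10) = -0.7128
  SO₂ term: 1.77·71.8^0.52·exp(0.02·46-0.7128) = 20.1
  Sd branch = 0.102·Sd^0.62·e^(0.033·RH+0.04·T) = 38.93 μm/a
  r_corr = 20.1 + 38.93 = 59.02 μm/a
59 μm/a falls in (50, 80] for carbon steel → category C4

C4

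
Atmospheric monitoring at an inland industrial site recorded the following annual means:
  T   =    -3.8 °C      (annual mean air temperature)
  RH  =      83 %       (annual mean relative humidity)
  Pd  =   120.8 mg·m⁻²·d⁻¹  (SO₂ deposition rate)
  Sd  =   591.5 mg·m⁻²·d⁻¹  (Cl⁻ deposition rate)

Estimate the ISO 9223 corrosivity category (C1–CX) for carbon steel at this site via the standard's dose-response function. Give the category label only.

carbon steel: f(T) = +0.150·(T−10) [T≤10 °C] = -2.0700
  Pd branch = 1.77·Pd^0.52·e^(0.02·RH+f) = 14.21 μm/a
  Sd branch = 0.102·Sd^0.62·e^(0.033·RH+0.04·T) = 70.91 μm/a
  sum: 14.21 + 70.91 → r_corr = 85.12 μm/a
85.1 μm/a falls in (80, 200] for carbon steel → category C5

C5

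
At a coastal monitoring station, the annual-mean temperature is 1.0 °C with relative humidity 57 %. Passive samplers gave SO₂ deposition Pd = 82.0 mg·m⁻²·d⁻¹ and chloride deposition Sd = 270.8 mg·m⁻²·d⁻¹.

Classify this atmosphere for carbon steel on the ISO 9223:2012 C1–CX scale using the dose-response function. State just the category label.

carbon steel: temperature factor f = +0.150·(-9.0) = -1.3500
  Pd branch = 1.77·Pd^0.52·e^(0.02·RH+f) = 14.19 μm/a
  Cl⁻ term: 0.102·270.8^0.62·exp(0.033·57+0.04·1.0) = 22.45
  sum: 14.19 + 22.45 → r_corr = 36.63 μm/a
Category bounds: 25…50 μm/a bracket r_corr ⇒ C3

C3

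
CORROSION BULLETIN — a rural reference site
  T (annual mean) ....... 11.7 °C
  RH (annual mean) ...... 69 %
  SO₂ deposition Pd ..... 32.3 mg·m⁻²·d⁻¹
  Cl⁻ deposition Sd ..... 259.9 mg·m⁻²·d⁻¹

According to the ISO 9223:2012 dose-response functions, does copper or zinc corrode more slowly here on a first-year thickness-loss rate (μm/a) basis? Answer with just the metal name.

copper

copper: temperature factor f = -0.080·(1.7) = -0.1360
  Pd branch = 0.0053·Pd^0.26·e^(0.059·RH+f) = 0.6693 μm/a
  Cl⁻ term: 0.01025·259.9^0.27·exp(0.036·69+0.049·11.7) = 0.9783
  r_corr = 0.6693 + 0.9783 = 1.648 μm/a
zinc: f(T) = -0.071·(T−10) [T>10 °C] = -0.1207
  SO₂ term: 0.0129·32.3^0.44·exp(0.046·69-0.1207) = 1.261
  Cl⁻ term: 0.0175·259.9^0.57·exp(0.008·69+0.085·11.7) = 1.955
  r_corr = 1.261 + 1.955 = 3.216 μm/a
Ordering by μm/a: zinc (3.22) > copper (1.65)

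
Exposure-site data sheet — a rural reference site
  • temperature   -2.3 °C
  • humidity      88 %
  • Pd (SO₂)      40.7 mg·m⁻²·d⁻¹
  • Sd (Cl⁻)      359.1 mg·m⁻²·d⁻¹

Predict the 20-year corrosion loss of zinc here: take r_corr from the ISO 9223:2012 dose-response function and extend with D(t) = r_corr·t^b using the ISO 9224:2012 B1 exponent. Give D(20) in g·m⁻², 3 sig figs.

D(20) = 261 g·m⁻²

zinc: f(T) = +0.038·(T−10) [T≤10 °C] = -0.4674
  sulphur-dioxide contribution → 2.365 μm/a
  chloride contribution → 0.8324 μm/a
  total first-year rate 3.198 μm/a
ISO 9224: D(t) = r_corr · t^b with b = 0.813 (zinc, B1)
  D(20) = 3.198 × 20^0.813 = 3.198 × 11.42 = 36.52 μm
  Mass loss = 36.52 μm × 7.14 g/cm³ = 260.8 g·m⁻²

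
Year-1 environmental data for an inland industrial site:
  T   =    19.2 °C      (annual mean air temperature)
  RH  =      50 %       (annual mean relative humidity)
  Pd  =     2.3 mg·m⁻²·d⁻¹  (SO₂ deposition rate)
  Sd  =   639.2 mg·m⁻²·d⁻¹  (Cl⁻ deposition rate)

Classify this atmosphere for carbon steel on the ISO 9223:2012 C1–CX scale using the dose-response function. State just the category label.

C4

carbon steel: T>10 °C ⇒ hinge -0.054·(19.2−10) = -0.4968
  SO₂ term: 1.77·2.3^0.52·exp(0.02·50-0.4968) = 4.514
  Cl⁻ term: 0.102·639.2^0.62·exp(0.033·50+0.04·19.2) = 62.84
  sum: 4.514 + 62.84 → r_corr = 67.35 μm/a
Category bounds: 50…80 μm/a bracket r_corr ⇒ C4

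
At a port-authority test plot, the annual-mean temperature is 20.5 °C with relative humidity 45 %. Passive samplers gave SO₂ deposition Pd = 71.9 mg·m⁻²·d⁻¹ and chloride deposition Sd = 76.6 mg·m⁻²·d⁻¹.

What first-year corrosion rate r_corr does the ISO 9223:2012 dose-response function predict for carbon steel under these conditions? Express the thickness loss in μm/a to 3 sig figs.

r_corr = 37.9 μm/a

carbon steel: temperature factor f = -0.054·(10.5) = -0.5670
  Pd branch = 1.77·Pd^0.52·e^(0.02·RH+f) = 22.81 μm/a
  Cl⁻ term: 0.102·76.6^0.62·exp(0.033·45+0.04·20.5) = 15.06
  r_corr = 22.81 + 15.06 = 37.87 μm/a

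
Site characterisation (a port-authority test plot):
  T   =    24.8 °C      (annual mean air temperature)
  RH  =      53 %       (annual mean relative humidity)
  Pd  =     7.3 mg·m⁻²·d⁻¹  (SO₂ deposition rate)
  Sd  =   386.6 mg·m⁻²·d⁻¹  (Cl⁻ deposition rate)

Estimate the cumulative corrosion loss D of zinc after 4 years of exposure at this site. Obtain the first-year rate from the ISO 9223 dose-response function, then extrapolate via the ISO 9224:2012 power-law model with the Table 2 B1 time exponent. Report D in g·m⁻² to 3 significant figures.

D(4) = 147 g·m⁻²

zinc: temperature factor f = -0.071·(14.8) = -1.0508
  SO₂ term: 0.0129·7.3^0.44·exp(0.046·53-1.0508) = 0.1239
  Cl⁻ term: 0.0175·386.6^0.57·exp(0.008·53+0.085·24.8) = 6.568
  r_corr = 0.1239 + 6.568 = 6.692 μm/a
Long-term exponent b (ISO 9224 Table 2, B1) = 0.813
  D(4) = 6.692 × 4^0.813 = 6.692 × 3.087 = 20.65 μm
  Mass loss = 20.65 μm × 7.14 g/cm³ = 147.5 g·m⁻²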